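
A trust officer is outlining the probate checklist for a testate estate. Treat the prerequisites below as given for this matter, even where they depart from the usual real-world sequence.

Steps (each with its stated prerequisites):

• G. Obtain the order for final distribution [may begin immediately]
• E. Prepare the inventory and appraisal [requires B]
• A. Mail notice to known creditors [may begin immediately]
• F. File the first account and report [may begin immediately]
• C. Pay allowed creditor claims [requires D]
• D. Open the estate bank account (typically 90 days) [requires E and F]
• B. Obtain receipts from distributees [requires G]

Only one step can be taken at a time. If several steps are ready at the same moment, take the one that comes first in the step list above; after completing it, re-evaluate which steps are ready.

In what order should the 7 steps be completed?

G, A, F, B, E, D, C

Nothing is required for G, A and F. G is listed earlier → G first.
B now also ready, so the ready set is {A, F, B}; A is listed earlier → A.
Now F and B have their prerequisites met. F is listed earlier, so F next.
That leaves B as the only ready step → B.
E is the only step now ready → E.
D needed E and F, now all done → D.
C needed D, now all done → C.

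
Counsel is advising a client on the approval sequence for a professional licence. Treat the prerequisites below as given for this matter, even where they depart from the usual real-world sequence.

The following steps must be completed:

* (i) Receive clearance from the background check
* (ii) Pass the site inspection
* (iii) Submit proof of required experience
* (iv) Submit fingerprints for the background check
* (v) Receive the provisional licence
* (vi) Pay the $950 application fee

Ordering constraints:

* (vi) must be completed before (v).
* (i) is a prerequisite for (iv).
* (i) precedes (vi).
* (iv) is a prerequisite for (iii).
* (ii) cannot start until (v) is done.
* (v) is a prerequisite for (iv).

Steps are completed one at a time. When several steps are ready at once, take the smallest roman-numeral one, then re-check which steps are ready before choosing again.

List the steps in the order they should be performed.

(i) is the only step with nothing outstanding, so it goes first.
That leaves (vi) as the only ready step → (vi).
Next only (v) has its prerequisites met → (v).
Ready: (ii) and (iv). (ii) has the earlier label → (ii).
(iv) needed (i) and (v), now all done → (iv).
(iii) needed (iv), now all done → (iii).

(i) → (vi) → (v) → (ii) → (iv) → (iii)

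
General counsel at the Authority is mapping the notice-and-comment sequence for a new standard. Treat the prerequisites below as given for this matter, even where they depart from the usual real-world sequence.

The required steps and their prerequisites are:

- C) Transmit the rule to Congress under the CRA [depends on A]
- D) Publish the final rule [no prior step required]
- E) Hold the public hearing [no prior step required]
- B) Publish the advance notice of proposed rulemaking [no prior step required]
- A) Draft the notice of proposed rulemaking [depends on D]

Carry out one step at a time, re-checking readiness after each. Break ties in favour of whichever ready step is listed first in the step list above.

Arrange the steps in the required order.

D, E, B, A, C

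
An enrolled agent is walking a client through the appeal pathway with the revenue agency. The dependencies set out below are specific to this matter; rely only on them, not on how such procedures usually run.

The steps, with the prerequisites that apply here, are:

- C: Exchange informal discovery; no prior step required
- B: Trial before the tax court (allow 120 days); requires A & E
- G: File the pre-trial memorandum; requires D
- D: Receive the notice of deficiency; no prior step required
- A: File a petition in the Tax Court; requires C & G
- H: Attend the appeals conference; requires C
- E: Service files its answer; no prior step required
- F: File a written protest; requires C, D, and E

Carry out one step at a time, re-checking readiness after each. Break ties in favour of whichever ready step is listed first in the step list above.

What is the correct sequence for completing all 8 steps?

Nothing is required for C, D and E. C is listed earlier → C first.
Now D, H and E have their prerequisites met. D is listed earlier, so D next.
G now also ready, so the ready set is {G, H, E}; G is listed earlier → G.
A now also ready, so the ready set is {A, H, E}; A is listed earlier → A.
H and E are both available; H is listed earlier → H.
Next only E has its prerequisites met → E.
Ready: B and F. B is listed earlier → B.
F is the only step now ready → F.

C → D → G → A → H → E → B → F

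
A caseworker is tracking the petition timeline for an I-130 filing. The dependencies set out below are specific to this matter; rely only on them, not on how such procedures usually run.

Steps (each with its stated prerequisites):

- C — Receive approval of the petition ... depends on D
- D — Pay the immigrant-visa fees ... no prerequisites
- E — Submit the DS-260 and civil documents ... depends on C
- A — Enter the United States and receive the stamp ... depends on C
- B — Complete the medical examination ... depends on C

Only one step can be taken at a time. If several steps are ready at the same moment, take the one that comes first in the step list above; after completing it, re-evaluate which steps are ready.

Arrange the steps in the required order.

D has no prerequisites → D first.
C needed D, now all done → C.
Ready: E, A and B. E is listed earlier → E.
Now A and B have their prerequisites met. A is listed earlier, so A next.
B needed C, now all done → B.

D, C, E, A, B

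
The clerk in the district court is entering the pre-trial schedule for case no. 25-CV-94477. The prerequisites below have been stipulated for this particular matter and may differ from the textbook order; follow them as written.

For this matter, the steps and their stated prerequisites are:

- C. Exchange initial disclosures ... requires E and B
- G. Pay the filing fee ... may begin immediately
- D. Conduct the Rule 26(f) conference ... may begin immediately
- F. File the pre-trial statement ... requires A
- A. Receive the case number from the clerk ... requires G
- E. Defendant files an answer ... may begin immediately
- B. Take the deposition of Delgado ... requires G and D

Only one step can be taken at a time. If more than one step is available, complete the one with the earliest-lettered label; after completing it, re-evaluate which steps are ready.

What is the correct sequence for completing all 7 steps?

D, E, G, A, B, C, F

D, E and G have no prerequisites; D has the earlier label, so D is first.
E and G are both available; E has the earlier label → E.
That leaves G as the only ready step → G.
Ready: A and B. A has the earlier label → A.
F now also ready, so the ready set is {B, F}; B has the earlier label → B.
C now also ready, so the ready set is {C, F}; C has the earlier label → C.
Next only F has its prerequisites met → F.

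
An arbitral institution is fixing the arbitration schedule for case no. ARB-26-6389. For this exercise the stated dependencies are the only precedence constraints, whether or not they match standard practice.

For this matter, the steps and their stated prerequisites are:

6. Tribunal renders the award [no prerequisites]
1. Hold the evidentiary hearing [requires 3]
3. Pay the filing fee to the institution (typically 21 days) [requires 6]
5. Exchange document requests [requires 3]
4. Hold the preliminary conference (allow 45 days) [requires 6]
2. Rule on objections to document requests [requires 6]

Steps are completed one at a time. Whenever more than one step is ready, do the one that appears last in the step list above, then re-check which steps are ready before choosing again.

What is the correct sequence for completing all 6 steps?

6, 2, 4, 3, 5, 1

Only 6 has no prerequisites, so it is first.
Ready: 2, 4 and 3. 2 is listed later → 2.
4 and 3 are both available; 4 is listed later → 4.
3 needed 6, now all done → 3.
Ready: 5 and 1. 5 is listed later → 5.
Next only 1 has its prerequisites met → 1.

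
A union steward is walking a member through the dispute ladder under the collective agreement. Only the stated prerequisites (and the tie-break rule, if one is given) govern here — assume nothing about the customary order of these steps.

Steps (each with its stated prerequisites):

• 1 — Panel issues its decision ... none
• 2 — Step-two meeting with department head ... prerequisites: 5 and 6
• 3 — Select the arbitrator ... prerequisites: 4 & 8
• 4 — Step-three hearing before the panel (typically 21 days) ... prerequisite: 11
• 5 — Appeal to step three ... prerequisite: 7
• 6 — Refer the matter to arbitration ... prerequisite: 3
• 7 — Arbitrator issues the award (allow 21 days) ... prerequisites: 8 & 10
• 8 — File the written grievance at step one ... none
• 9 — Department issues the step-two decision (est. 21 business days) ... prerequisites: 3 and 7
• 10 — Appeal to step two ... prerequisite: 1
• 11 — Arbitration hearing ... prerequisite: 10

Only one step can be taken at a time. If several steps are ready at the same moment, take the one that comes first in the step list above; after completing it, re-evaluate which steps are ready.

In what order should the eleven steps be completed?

1, 8, 10, 7, 5, 11, 4, 3, 6, 2, 9

1 and 8 have no prerequisites; 1 is listed earlier, so 1 is first.
10 now also ready, so the ready set is {8, 10}; 8 is listed earlier → 8.
10 is the only step now ready → 10.
Ready: 7 and 11. 7 is listed earlier → 7.
Now 5 and 11 have their prerequisites met. 5 is listed earlier, so 5 next.
That leaves 11 as the only ready step → 11.
4 is the only step now ready → 4.
3 needed 4 and 8, now all done → 3.
6 and 9 are both available; 6 is listed earlier → 6.
2 now also ready, so the ready set is {2, 9}; 2 is listed earlier → 2.
9 needed 3 and 7, now all done → 9.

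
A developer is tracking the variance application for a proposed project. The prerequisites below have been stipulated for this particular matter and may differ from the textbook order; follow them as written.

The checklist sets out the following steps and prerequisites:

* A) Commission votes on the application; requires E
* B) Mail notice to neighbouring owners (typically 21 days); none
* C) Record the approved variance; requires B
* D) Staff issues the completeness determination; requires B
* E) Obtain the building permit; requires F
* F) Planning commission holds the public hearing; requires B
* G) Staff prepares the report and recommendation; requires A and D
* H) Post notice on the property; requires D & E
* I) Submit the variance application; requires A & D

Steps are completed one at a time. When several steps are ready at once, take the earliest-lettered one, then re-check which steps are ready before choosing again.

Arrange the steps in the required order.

B → C → D → F → E → A → G → H → I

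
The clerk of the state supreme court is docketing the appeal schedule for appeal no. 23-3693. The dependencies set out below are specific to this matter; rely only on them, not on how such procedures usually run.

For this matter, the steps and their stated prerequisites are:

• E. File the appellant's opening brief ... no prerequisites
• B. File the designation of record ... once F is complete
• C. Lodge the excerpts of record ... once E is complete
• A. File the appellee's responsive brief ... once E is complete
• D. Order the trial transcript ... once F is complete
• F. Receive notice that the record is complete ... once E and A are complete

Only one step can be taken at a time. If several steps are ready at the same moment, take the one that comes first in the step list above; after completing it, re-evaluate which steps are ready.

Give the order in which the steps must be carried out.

Only E has no prerequisites, so it is first.
Ready: C and A. C is listed earlier → C.
A needed E, now all done → A.
F needed E and A, now all done → F.
Ready: B and D. B is listed earlier → B.
D is the only step now ready → D.

E, C, A, F, B, D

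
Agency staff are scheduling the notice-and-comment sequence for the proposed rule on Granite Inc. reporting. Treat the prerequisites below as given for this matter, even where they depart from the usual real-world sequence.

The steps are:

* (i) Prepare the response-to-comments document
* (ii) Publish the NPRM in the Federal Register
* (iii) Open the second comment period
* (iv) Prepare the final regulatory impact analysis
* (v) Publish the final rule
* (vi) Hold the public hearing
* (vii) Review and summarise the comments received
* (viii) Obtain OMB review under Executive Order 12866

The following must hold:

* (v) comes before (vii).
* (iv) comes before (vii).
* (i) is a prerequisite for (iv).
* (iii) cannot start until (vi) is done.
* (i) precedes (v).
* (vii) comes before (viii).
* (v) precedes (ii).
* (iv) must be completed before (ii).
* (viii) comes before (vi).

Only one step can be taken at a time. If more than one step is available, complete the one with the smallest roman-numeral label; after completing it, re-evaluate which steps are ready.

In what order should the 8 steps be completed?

(i) is the only step with nothing outstanding, so it goes first.
(iv) and (v) are both available; (iv) has the earlier label → (iv).
That leaves (v) as the only ready step → (v).
Ready: (ii) and (vii). (ii) has the earlier label → (ii).
(vii) needed (iv) and (v), now all done → (vii).
That leaves (viii) as the only ready step → (viii).
(vi) needed (viii), now all done → (vi).
(iii) is the only step now ready → (iii).

(i), (iv), (v), (ii), (vii), (viii), (vi), (iii)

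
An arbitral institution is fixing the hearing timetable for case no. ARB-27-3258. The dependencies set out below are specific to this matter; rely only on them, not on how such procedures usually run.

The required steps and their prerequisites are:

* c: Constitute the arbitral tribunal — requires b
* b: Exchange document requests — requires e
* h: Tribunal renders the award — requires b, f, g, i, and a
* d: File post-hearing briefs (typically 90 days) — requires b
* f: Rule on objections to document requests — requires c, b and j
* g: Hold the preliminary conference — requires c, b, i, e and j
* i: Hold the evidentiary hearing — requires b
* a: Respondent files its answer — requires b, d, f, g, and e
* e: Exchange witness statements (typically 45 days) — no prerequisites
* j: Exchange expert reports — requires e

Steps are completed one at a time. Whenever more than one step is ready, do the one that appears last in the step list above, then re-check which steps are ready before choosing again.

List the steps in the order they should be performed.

e, j, b, i, d, c, g, f, a, h

Only e has no prerequisites, so it is first.
Now j and b have their prerequisites met. j is listed later, so j next.
b needed e, now all done → b.
i, d and c are all available; i is listed later → i.
d and c are both available; d is listed later → d.
c needed b, now all done → c.
Now g and f have their prerequisites met. g is listed later, so g next.
Next only f has its prerequisites met → f.
Next only a has its prerequisites met → a.
That leaves h as the only ready step → h.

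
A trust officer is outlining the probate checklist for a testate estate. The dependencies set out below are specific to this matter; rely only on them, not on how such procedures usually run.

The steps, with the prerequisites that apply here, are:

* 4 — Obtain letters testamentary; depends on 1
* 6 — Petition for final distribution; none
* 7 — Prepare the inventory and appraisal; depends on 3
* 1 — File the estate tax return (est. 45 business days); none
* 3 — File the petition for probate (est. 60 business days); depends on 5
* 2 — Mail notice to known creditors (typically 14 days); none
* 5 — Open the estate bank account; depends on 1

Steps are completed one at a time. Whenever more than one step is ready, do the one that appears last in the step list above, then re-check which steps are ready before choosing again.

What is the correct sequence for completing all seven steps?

2, 1, 5, 3, 7, 6, 4

Nothing is required for 2, 1 and 6. 2 is listed later → 2 first.
Ready: 1 and 6. 1 is listed later → 1.
5 and 4 now also ready, so the ready set is {5, 6, 4}; 5 is listed later → 5.
Now 3, 6 and 4 have their prerequisites met. 3 is listed later, so 3 next.
Ready: 7, 6 and 4. 7 is listed later → 7.
Now 6 and 4 have their prerequisites met. 6 is listed later, so 6 next.
4 needed 1, now all done → 4.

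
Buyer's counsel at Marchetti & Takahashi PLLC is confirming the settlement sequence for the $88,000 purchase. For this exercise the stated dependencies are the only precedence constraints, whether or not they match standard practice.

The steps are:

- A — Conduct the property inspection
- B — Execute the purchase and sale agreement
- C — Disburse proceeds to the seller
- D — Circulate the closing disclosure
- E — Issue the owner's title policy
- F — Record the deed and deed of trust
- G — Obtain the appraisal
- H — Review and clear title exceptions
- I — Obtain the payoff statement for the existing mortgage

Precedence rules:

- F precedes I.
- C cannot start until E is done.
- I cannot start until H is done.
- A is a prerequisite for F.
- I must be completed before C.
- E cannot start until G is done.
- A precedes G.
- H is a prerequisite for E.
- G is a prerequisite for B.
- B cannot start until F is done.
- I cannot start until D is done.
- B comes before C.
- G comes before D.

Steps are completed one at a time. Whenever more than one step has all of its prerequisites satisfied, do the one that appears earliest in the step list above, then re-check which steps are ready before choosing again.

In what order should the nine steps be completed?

A, F, G, B, D, H, E, I, C

A and H have no prerequisites; A is listed earlier, so A is first.
F and G now also ready, so the ready set is {F, G, H}; F is listed earlier → F.
Now G and H have their prerequisites met. G is listed earlier, so G next.
Now B, D and H have their prerequisites met. B is listed earlier, so B next.
Ready: D and H. D is listed earlier → D.
That leaves H as the only ready step → H.
Ready: E and I. E is listed earlier → E.
I is the only step now ready → I.
Next only C has its prerequisites met → C.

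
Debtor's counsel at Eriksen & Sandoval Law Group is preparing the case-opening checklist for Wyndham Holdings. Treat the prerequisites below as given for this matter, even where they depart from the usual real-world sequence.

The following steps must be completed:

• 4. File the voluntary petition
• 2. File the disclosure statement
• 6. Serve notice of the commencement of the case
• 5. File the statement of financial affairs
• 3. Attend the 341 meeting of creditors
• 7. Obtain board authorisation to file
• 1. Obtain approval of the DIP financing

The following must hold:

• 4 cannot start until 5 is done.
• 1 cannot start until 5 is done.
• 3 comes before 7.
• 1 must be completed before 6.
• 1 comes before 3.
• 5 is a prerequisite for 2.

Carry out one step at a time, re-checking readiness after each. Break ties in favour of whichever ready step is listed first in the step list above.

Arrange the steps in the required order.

5 has no prerequisites → 5 first.
4, 2 and 1 are all available; 4 is listed earlier → 4.
Ready: 2 and 1. 2 is listed earlier → 2.
That leaves 1 as the only ready step → 1.
6 and 3 are both available; 6 is listed earlier → 6.
3 is the only step now ready → 3.
7 needed 3, now all done → 7.

5, 4, 2, 1, 6, 3, 7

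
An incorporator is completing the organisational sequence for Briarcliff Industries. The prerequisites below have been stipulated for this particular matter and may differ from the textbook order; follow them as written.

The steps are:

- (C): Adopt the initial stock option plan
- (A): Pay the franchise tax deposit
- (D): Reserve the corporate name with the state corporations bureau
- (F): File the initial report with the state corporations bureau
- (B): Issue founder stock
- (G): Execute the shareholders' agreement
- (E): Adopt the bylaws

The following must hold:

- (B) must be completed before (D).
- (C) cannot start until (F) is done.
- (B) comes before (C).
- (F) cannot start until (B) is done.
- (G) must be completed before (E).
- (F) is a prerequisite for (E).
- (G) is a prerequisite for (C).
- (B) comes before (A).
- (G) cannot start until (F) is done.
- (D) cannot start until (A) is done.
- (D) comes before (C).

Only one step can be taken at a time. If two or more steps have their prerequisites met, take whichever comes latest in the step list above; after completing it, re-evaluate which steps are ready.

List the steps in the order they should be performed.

(B) → (F) → (G) → (E) → (A) → (D) → (C)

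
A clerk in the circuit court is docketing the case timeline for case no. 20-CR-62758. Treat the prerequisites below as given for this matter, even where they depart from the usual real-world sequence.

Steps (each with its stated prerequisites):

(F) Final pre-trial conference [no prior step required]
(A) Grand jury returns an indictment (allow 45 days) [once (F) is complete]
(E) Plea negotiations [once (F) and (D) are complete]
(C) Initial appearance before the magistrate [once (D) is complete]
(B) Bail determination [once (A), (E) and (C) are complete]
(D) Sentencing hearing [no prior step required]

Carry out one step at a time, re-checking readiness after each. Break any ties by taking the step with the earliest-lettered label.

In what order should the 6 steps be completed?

(D) and (F) have no prerequisites; (D) has the earlier label, so (D) is first.
(C) now also ready, so the ready set is {(C), (F)}; (C) has the earlier label → (C).
That leaves (F) as the only ready step → (F).
Ready: (A) and (E). (A) has the earlier label → (A).
Next only (E) has its prerequisites met → (E).
(B) needed (A), (C) and (E), now all done → (B).

(D) → (C) → (F) → (A) → (E) → (B)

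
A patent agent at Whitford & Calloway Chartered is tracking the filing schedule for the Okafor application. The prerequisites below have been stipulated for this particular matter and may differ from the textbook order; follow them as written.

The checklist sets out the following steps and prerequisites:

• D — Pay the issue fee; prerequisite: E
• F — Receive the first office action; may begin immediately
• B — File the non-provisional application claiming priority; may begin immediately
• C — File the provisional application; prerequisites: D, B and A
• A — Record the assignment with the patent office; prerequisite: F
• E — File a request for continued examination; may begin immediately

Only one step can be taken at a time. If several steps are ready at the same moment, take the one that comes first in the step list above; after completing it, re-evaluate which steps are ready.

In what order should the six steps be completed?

Nothing is required for F, B and E. F is listed earlier → F first.
A now also ready, so the ready set is {B, A, E}; B is listed earlier → B.
A and E are both available; A is listed earlier → A.
E is the only step now ready → E.
That leaves D as the only ready step → D.
C is the only step now ready → C.

F → B → A → E → D → C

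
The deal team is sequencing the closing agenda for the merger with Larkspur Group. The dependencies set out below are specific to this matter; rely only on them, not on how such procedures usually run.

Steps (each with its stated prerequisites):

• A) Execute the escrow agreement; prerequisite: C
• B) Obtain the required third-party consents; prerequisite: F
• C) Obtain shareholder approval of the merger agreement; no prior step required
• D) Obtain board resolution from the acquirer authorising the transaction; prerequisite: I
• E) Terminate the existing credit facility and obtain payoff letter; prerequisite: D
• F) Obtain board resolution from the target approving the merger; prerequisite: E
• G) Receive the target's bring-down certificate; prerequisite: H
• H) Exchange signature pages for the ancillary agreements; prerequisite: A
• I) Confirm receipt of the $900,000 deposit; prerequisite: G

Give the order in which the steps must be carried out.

C A H G I D E F B

Only C has no prerequisites, so it is first.
A needed C, now all done → A.
H needed A, now all done → H.
G is the only step now ready → G.
I is the only step now ready → I.
D is the only step now ready → D.
E is the only step now ready → E.
That leaves F as the only ready step → F.
B needed F, now all done → B.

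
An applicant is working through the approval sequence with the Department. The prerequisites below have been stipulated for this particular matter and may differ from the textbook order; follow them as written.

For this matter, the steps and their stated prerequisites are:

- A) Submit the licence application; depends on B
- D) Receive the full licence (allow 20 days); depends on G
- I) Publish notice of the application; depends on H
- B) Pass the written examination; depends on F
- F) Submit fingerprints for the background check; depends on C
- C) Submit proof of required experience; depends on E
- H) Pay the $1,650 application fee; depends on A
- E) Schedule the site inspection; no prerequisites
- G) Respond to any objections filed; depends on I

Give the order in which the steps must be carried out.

Only E has no prerequisites, so it is first.
Next only C has its prerequisites met → C.
Next only F has its prerequisites met → F.
That leaves B as the only ready step → B.
A needed B, now all done → A.
Next only H has its prerequisites met → H.
That leaves I as the only ready step → I.
That leaves G as the only ready step → G.
D is the only step now ready → D.

E → C → F → B → A → H → I → G → D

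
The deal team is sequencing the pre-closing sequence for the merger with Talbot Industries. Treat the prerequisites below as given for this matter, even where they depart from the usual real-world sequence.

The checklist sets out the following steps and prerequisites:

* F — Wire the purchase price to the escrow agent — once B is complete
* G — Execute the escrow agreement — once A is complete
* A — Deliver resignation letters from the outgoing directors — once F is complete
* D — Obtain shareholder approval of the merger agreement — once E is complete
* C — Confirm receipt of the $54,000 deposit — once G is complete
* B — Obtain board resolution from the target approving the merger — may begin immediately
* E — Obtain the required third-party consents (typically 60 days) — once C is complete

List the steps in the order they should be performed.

B has no prerequisites → B first.
F needed B, now all done → F.
A needed F, now all done → A.
G needed A, now all done → G.
C is the only step now ready → C.
That leaves E as the only ready step → E.
That leaves D as the only ready step → D.

B → F → A → G → C → E → D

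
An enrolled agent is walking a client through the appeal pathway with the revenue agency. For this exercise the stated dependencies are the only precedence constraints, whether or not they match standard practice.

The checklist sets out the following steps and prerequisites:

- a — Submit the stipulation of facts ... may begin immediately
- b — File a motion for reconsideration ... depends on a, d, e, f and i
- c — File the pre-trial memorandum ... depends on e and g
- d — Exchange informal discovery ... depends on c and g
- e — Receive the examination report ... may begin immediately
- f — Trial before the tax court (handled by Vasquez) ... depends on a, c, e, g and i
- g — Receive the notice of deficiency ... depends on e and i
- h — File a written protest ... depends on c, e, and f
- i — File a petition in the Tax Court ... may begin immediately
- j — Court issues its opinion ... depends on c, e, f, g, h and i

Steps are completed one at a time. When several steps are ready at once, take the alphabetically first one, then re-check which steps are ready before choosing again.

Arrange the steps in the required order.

a, e, i, g, c, d, f, b, h, j

a, e and i have no prerequisites; a has the earlier label, so a is first.
Ready: e and i. e has the earlier label → e.
Next only i has its prerequisites met → i.
g is the only step now ready → g.
c needed e and g, now all done → c.
Ready: d and f. d has the earlier label → d.
f needed a, c, e, g and i, now all done → f.
Now b and h have their prerequisites met. b has the earlier label, so b next.
h needed c, e and f, now all done → h.
Next only j has its prerequisites met → j.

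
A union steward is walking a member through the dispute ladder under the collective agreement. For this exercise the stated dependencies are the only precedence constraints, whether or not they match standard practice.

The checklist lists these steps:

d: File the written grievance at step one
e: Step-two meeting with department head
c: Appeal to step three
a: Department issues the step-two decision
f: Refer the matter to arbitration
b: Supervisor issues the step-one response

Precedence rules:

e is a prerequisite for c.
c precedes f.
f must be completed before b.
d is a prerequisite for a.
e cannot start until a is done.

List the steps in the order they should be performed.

d → a → e → c → f → b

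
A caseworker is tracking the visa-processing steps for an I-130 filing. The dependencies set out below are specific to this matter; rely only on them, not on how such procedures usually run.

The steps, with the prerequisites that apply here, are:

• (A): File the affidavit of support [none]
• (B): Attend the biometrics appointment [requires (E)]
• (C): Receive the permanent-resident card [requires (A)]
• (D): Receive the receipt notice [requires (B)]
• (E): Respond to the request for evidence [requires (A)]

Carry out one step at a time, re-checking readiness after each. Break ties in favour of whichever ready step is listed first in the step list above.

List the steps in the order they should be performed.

(A) (C) (E) (B) (D)

Only (A) has no prerequisites, so it is first.
(C) and (E) are both available; (C) is listed earlier → (C).
(E) needed (A), now all done → (E).
(B) is the only step now ready → (B).
Next only (D) has its prerequisites met → (D).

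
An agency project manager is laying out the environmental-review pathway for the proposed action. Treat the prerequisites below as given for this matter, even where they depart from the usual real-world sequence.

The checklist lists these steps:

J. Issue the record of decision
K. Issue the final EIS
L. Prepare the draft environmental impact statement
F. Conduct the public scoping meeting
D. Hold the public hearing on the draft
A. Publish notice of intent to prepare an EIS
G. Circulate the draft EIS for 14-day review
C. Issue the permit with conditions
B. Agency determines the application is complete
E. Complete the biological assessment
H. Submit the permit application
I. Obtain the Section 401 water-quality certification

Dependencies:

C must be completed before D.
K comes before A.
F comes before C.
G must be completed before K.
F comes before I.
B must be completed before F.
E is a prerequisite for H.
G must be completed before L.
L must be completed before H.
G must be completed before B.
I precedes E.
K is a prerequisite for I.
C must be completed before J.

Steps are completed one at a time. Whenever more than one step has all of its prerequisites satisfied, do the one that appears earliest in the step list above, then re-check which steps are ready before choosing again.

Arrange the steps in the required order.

G, K, L, A, B, F, C, J, D, I, E, H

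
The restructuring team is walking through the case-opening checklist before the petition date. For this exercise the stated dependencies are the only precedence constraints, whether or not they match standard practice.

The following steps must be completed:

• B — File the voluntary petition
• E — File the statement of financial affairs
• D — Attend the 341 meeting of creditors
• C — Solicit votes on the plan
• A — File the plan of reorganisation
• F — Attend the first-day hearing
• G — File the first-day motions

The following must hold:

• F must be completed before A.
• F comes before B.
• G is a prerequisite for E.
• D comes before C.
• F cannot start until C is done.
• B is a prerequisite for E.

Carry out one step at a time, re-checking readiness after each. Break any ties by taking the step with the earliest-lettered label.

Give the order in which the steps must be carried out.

Nothing is required for D and G. D has the earlier label → D first.
Ready: C and G. C has the earlier label → C.
F now also ready, so the ready set is {F, G}; F has the earlier label → F.
A and B now also ready, so the ready set is {A, B, G}; A has the earlier label → A.
B and G are both available; B has the earlier label → B.
That leaves G as the only ready step → G.
E is the only step now ready → E.

D, C, F, A, B, G, E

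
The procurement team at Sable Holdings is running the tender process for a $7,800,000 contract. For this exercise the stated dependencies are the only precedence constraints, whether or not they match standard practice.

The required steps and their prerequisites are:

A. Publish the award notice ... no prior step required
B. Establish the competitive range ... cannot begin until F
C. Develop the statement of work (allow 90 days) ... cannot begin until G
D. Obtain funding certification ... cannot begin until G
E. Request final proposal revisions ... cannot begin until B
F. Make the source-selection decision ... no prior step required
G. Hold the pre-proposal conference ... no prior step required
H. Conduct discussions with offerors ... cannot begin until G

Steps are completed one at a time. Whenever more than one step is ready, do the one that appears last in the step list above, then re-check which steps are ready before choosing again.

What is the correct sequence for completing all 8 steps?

G H F D C B E A

Nothing is required for G, F and A. G is listed later → G first.
H, D and C now also ready, so the ready set is {H, F, D, C, A}; H is listed later → H.
Now F, D, C and A have their prerequisites met. F is listed later, so F next.
B now also ready, so the ready set is {D, C, B, A}; D is listed later → D.
Now C, B and A have their prerequisites met. C is listed later, so C next.
B and A are both available; B is listed later → B.
Now E and A have their prerequisites met. E is listed later, so E next.
Next only A has its prerequisites met → A.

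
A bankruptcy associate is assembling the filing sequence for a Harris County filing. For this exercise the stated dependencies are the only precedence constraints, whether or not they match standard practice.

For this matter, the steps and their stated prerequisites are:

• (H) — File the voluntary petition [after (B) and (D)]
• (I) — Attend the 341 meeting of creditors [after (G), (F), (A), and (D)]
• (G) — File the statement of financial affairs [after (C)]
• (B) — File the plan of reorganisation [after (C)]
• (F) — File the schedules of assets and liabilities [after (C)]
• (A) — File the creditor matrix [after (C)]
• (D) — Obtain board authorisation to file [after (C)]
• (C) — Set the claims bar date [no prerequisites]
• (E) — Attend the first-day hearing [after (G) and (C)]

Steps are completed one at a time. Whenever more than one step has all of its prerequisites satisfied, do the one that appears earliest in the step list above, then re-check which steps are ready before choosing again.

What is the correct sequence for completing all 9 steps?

Only (C) has no prerequisites, so it is first.
Now (G), (B), (F), (A) and (D) have their prerequisites met. (G) is listed earlier, so (G) next.
Ready: (B), (F), (A), (D) and (E). (B) is listed earlier → (B).
(F), (A), (D) and (E) are all available; (F) is listed earlier → (F).
Now (A), (D) and (E) have their prerequisites met. (A) is listed earlier, so (A) next.
Now (D) and (E) have their prerequisites met. (D) is listed earlier, so (D) next.
(H), (I) and (E) are all available; (H) is listed earlier → (H).
Ready: (I) and (E). (I) is listed earlier → (I).
That leaves (E) as the only ready step → (E).

(C) → (G) → (B) → (F) → (A) → (D) → (H) → (I) → (E)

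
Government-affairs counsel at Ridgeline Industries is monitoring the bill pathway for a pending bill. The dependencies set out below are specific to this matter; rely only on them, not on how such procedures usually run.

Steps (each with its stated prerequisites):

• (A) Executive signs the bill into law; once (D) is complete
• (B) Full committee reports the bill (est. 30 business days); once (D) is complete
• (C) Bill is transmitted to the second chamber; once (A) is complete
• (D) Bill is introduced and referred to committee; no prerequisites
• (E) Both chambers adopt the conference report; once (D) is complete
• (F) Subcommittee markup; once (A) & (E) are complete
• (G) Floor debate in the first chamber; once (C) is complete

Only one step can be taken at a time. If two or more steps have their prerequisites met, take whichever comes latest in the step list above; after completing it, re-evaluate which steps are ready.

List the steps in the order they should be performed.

(D) (E) (B) (A) (F) (C) (G)

Only (D) has no prerequisites, so it is first.
(E), (B) and (A) are all available; (E) is listed later → (E).
Now (B) and (A) have their prerequisites met. (B) is listed later, so (B) next.
(A) needed (D), now all done → (A).
(F) and (C) are both available; (F) is listed later → (F).
That leaves (C) as the only ready step → (C).
Next only (G) has its prerequisites met → (G).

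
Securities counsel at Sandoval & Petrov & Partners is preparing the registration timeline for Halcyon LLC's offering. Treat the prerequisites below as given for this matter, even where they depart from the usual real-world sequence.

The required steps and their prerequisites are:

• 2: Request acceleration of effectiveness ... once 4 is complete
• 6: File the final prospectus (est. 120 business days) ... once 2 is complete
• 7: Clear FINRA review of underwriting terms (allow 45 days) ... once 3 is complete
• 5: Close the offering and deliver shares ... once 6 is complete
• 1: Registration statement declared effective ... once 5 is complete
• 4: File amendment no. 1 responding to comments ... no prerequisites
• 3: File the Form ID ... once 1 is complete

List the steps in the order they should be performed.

4 2 6 5 1 3 7

4 has no prerequisites → 4 first.
2 needed 4, now all done → 2.
6 is the only step now ready → 6.
5 needed 6, now all done → 5.
1 needed 5, now all done → 1.
3 is the only step now ready → 3.
7 needed 3, now all done → 7.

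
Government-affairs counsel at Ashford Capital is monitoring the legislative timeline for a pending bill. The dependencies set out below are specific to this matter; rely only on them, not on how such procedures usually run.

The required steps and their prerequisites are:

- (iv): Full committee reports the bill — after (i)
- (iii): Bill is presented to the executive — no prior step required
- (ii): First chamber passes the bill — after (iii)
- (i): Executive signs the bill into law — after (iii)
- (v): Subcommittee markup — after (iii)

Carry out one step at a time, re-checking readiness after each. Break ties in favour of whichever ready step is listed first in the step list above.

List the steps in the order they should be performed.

(iii), (ii), (i), (iv), (v)

Only (iii) has no prerequisites, so it is first.
(ii), (i) and (v) are all available; (ii) is listed earlier → (ii).
Now (i) and (v) have their prerequisites met. (i) is listed earlier, so (i) next.
Ready: (iv) and (v). (iv) is listed earlier → (iv).
(v) needed (iii), now all done → (v).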